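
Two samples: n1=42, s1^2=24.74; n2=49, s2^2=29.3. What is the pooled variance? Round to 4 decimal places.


sp^2 = ((n1-1)*s1^2 + (n2-1)*s2^2)/(n1+n2-2)
(n1-1)*s1^2 = 41 * 24.74 = 1014.34
(n2-1)*s2^2 = 48 * 29.3 = 1406.4
numerator = 1014.34 + 1406.4 = 2420.74
n1+n2-2 = 89
sp^2 = 2420.74 / 89 = 121037/4450 ≈ 27.199326

27.1993


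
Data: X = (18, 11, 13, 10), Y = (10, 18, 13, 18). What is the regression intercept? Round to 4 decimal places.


a = ybar - b*xbar, where b = sum((xi-xbar)(yi-ybar)) / sum((xi-xbar)^2)
n = 4, xbar = 52/4 = 13, ybar = 59/4 = 14.75
Sxy = sum((xi-xbar)(yi-ybar)) = -40
Sxx = sum((xi-xbar)^2) = 38
b = Sxy / Sxx = -20/19 ≈ -1.052632
a = 14.75 - (-1.052632) * 13 = 2161/76 ≈ 28.434211

28.4342


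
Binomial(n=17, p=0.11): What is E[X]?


E[X] = n*p = 17 * 0.11 = 1.87

1.87


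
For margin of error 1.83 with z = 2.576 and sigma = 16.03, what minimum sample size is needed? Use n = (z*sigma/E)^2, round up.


z*sigma/E = 2.576 * 16.03 / 1.83 ≈ 22.564634
(z*sigma/E)^2 ≈ 509.162702
round up: n = 510

510


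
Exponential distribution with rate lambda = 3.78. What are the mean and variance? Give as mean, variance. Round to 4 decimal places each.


mean = 1/lam, var = 1/lam^2
mean = 1 / 3.78 = 50/189 ≈ 0.264550
lam^2 = 3.78^2 = 14.2884
var = 1 / 14.2884 ≈ 0.069987

0.2646, 0.0700


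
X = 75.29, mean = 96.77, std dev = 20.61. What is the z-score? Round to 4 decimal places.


z = (X - mu) / sigma
X - mu = 75.29 - 96.77 = -21.48
z = -21.48 / 20.61 = -716/687 ≈ -1.042213

-1.0422


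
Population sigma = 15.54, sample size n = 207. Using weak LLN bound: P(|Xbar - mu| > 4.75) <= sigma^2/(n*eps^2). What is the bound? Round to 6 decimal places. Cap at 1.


bound = min(1, sigma^2/(n*eps^2))
sigma^2 = 15.54^2 = 241.4916
n*eps^2 = 207 * 4.75^2 = 207 * 22.5625 = 4670.4375
sigma^2/(n*eps^2) = 241.4916 / 4670.4375 ≈ 0.05170642

0.051706


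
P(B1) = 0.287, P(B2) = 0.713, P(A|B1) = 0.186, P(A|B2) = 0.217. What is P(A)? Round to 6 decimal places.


P(A) = P(A|B1)*P(B1) + P(A|B2)*P(B2)
P(A|B1)*P(B1) = 0.186 * 0.287 = 0.053382
P(A|B2)*P(B2) = 0.217 * 0.713 = 0.154721
P(A) = 0.053382 + 0.154721 = 0.208103

0.208103


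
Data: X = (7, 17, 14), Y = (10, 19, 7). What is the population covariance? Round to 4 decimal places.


Cov = (1/n)*sum((xi-xbar)(yi-ybar))
n = 3, xbar = 38/3 ≈ 12.666667, ybar = 36/3 = 12
sum((xi-xbar)(yi-ybar)) = 35
Cov = 35 / 3 = 35/3 ≈ 11.666667

11.6667


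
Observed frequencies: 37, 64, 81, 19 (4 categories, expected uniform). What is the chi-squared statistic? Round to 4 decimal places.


chi2 = sum((O-E)^2/E), E = total/4
total = 201, E = 201/4 = 50.25
(37 - 50.25)^2 / 50.25 = 175.5625 / 50.25 = 2809/804 ≈ 3.493781
(64 - 50.25)^2 / 50.25 = 189.0625 / 50.25 = 3025/804 ≈ 3.762438
(81 - 50.25)^2 / 50.25 = 945.5625 / 50.25 = 5043/268 ≈ 18.817164
(19 - 50.25)^2 / 50.25 = 976.5625 / 50.25 = 15625/804 ≈ 19.434080
chi2 = 3049/67 ≈ 45.507463

45.5075


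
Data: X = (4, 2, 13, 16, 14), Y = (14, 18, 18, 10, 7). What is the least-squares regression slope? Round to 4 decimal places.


b = sum((xi-xbar)(yi-ybar)) / sum((xi-xbar)^2)
n = 5, xbar = 49/5 = 9.8, ybar = 67/5 = 13.4
Sxy = sum((xi-xbar)(yi-ybar)) = -72.6
Sxx = sum((xi-xbar)^2) = 160.8
b = Sxy / Sxx = -121/268 ≈ -0.451493

-0.4515


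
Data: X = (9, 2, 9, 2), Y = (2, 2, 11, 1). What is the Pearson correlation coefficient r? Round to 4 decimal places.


r = sum((xi-xbar)(yi-ybar)) / sqrt(sum((xi-xbar)^2) * sum((yi-ybar)^2))
n = 4, xbar = 22/4 = 5.5, ybar = 16/4 = 4
Sxy = sum((xi-xbar)(yi-ybar)) = 35
Sxx = sum((xi-xbar)^2) = 49
Syy = sum((yi-ybar)^2) = 66
sqrt(Sxx*Syy) ≈ 56.868269
r = Sxy / sqrt(Sxx*Syy) = 35 / 56.868269 ≈ 0.615457

0.6155


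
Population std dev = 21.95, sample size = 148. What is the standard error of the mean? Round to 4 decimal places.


SE = sigma / sqrt(n)
sqrt(148) ≈ 12.165525
SE = 21.95 / 12.165525 ≈ 1.804279

1.8043


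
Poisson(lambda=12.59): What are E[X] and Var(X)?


E[X] = Var(X) = lambda = 12.59

12.59, 12.59


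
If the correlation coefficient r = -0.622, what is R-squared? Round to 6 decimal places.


R^2 = r^2 = (-0.622)^2 = 0.386884

0.386884


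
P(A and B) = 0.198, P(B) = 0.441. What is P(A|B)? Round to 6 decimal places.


P(A|B) = P(A and B) / P(B) = 0.198 / 0.441 = 22/49 ≈ 0.44897959

0.448980


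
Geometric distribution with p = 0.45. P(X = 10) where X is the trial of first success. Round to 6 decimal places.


P = (1-p)^(k-1) * p
(1-p)^(k-1) = 0.55^9 ≈ 0.004605367
P = 0.004605367 * 0.45 ≈ 0.002072415

0.002072


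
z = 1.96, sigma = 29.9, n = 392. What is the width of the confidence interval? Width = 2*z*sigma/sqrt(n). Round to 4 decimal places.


width = 2*z*sigma/sqrt(n)
2*z*sigma = 2 * 1.96 * 29.9 = 117.208
sqrt(392) ≈ 19.798990
width = 117.208 / 19.798990 ≈ 5.919898

5.9199


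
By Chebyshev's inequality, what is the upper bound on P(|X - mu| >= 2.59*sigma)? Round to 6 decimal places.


P <= 1/k^2
k^2 = 2.59^2 = 6.7081
1/k^2 = 1 / 6.7081 ≈ 0.14907351

0.149074


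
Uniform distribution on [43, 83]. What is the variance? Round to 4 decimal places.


Var = (b-a)^2 / 12
(b-a)^2 = (83 - 43)^2 = 1600
Var = 1600/12 ≈ 133.333333

133.3333


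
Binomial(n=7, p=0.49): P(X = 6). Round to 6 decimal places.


P = C(n,k) * p^k * (1-p)^(n-k)
C(7,6) = 7
p^k = 0.49^6 ≈ 0.01384129
(1-p)^(n-k) = 0.51^1 = 0.51
P = 7 * 0.01384129 * 0.51 ≈ 0.049413

0.049413


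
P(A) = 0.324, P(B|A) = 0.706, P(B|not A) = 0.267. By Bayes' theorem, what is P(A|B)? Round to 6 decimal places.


P(A|B) = P(B|A)*P(A) / P(B), P(B) = P(B|A)*P(A) + P(B|not A)*P(not A)
P(B|A)*P(A) = 0.706 * 0.324 = 0.228744
P(B|not A)*P(not A) = 0.267 * 0.676 = 0.180492
P(B) = 0.228744 + 0.180492 = 0.409236
P(A|B) = 0.228744 / 0.409236 ≈ 0.55895376

0.558954


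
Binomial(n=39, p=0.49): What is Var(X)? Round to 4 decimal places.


Var = n*p*(1-p) = 39 * 0.49 * 0.51 = 9.7461

9.7461


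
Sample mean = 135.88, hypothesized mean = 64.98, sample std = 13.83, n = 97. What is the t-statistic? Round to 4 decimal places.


t = (xbar - mu0) / (s/sqrt(n))
xbar - mu0 = 135.88 - 64.98 = 70.9
sqrt(97) ≈ 9.84885780
s/sqrt(n) = 13.83 / 9.84885780 ≈ 1.40422375
t = 70.9 / 1.40422375 ≈ 50.490529

50.4905


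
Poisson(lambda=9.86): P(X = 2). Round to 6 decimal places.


P = e^(-lam) * lam^k / k!
e^(-9.86) ≈ 0.00005222235
lam^k = 9.86^2 = 97.2196
k! = 2! = 2
P = 0.00005222235 * 97.2196 / 2 ≈ 0.002539

0.002539


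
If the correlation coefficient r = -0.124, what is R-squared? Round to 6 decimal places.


R^2 = r^2 = (-0.124)^2 = 0.015376

0.015376


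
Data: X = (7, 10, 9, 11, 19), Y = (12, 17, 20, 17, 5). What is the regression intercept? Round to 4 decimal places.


a = ybar - b*xbar, where b = sum((xi-xbar)(yi-ybar)) / sum((xi-xbar)^2)
n = 5, xbar = 56/5 = 11.2, ybar = 71/5 = 14.2
Sxy = sum((xi-xbar)(yi-ybar)) = -79.2
Sxx = sum((xi-xbar)^2) = 84.8
b = Sxy / Sxx = -99/106 ≈ -0.933962
a = 14.2 - (-0.933962) * 11.2 = 1307/53 ≈ 24.660377

24.6604


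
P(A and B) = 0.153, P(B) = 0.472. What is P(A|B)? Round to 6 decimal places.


P(A|B) = P(A and B) / P(B) = 0.153 / 0.472 = 153/472 ≈ 0.32415254

0.324153


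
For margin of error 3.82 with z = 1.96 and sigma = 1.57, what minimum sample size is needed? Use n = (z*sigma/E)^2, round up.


z*sigma/E = 1.96 * 1.57 / 3.82 = 7693/9550 ≈ 0.805550
(z*sigma/E)^2 ≈ 0.648910
round up: n = 1

1


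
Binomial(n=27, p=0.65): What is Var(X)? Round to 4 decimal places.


Var = n*p*(1-p) = 27 * 0.65 * 0.35 = 6.1425

6.1425


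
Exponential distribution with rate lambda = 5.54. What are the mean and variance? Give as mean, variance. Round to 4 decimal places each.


mean = 1/lam, var = 1/lam^2
mean = 1 / 5.54 = 50/277 ≈ 0.180505
lam^2 = 5.54^2 = 30.6916
var = 1 / 30.6916 ≈ 0.032582

0.1805, 0.0326


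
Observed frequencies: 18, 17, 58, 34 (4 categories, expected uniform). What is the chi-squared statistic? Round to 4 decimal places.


chi2 = sum((O-E)^2/E), E = total/4
total = 127, E = 127/4 = 31.75
(18 - 31.75)^2 / 31.75 = 189.0625 / 31.75 = 3025/508 ≈ 5.954724
(17 - 31.75)^2 / 31.75 = 217.5625 / 31.75 = 3481/508 ≈ 6.852362
(58 - 31.75)^2 / 31.75 = 689.0625 / 31.75 = 11025/508 ≈ 21.702756
(34 - 31.75)^2 / 31.75 = 5.0625 / 31.75 = 81/508 ≈ 0.159449
chi2 = 4403/127 ≈ 34.669291

34.6693


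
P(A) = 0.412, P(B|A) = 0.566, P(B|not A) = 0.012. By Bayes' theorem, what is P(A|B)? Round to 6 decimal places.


P(A|B) = P(B|A)*P(A) / P(B), P(B) = P(B|A)*P(A) + P(B|not A)*P(not A)
P(B|A)*P(A) = 0.566 * 0.412 = 0.233192
P(B|not A)*P(not A) = 0.012 * 0.588 = 0.007056
P(B) = 0.233192 + 0.007056 = 0.240248
P(A|B) = 0.233192 / 0.240248 ≈ 0.97063035

0.970630


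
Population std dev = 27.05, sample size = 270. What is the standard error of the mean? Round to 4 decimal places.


SE = sigma / sqrt(n)
sqrt(270) ≈ 16.431677
SE = 27.05 / 16.431677 ≈ 1.646211

1.6462


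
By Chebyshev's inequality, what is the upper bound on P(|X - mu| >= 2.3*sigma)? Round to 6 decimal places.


P <= 1/k^2
k^2 = 2.3^2 = 5.29
1/k^2 = 1 / 5.29 = 100/529 ≈ 0.18903592

0.189036


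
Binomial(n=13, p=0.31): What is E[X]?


E[X] = n*p = 13 * 0.31 = 4.03

4.03


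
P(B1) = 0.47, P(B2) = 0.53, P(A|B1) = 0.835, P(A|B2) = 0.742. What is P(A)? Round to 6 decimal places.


P(A) = P(A|B1)*P(B1) + P(A|B2)*P(B2)
P(A|B1)*P(B1) = 0.835 * 0.47 = 0.39245
P(A|B2)*P(B2) = 0.742 * 0.53 = 0.39326
P(A) = 0.39245 + 0.39326 = 0.78571

0.785710


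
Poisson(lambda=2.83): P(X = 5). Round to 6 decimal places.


P = e^(-lam) * lam^k / k!
e^(-2.83) ≈ 0.05901285
lam^k = 2.83^5 ≈ 181.523216
k! = 5! = 120
P = 0.05901285 * 181.523216 / 120 ≈ 0.089268

0.089268


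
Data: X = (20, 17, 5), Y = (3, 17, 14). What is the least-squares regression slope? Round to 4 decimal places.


b = sum((xi-xbar)(yi-ybar)) / sum((xi-xbar)^2)
n = 3, xbar = 42/3 = 14, ybar = 34/3 ≈ 11.333333
Sxy = sum((xi-xbar)(yi-ybar)) = -57
Sxx = sum((xi-xbar)^2) = 126
b = Sxy / Sxx = -19/42 ≈ -0.452381

-0.4524


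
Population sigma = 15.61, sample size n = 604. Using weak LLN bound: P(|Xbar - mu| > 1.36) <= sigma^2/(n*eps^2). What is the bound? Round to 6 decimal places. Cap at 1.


bound = min(1, sigma^2/(n*eps^2))
sigma^2 = 15.61^2 = 243.6721
n*eps^2 = 604 * 1.36^2 = 604 * 1.8496 = 1117.1584
sigma^2/(n*eps^2) = 243.6721 / 1117.1584 ≈ 0.21811777

0.218118


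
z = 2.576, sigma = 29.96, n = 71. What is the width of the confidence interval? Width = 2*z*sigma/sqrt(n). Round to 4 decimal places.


width = 2*z*sigma/sqrt(n)
2*z*sigma = 2 * 2.576 * 29.96 = 154.35392
sqrt(71) ≈ 8.426150
width = 154.35392 / 8.426150 ≈ 18.318440

18.3184


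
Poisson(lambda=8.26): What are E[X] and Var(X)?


E[X] = Var(X) = lambda = 8.26

8.26, 8.26


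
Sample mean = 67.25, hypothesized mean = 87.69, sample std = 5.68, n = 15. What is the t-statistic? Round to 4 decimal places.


t = (xbar - mu0) / (s/sqrt(n))
xbar - mu0 = 67.25 - 87.69 = -20.44
sqrt(15) ≈ 3.87298335
s/sqrt(n) = 5.68 / 3.87298335 ≈ 1.46656969
t = -20.44 / 1.46656969 ≈ -13.937285

-13.9373


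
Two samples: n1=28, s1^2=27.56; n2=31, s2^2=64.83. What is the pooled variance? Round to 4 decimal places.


sp^2 = ((n1-1)*s1^2 + (n2-1)*s2^2)/(n1+n2-2)
(n1-1)*s1^2 = 27 * 27.56 = 744.12
(n2-1)*s2^2 = 30 * 64.83 = 1944.9
numerator = 744.12 + 1944.9 = 2689.02
n1+n2-2 = 57
sp^2 = 2689.02 / 57 = 44817/950 ≈ 47.175789

47.1758


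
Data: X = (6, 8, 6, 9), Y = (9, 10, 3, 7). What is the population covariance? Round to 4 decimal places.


Cov = (1/n)*sum((xi-xbar)(yi-ybar))
n = 4, xbar = 29/4 = 7.25, ybar = 29/4 = 7.25
sum((xi-xbar)(yi-ybar)) = 4.75
Cov = 4.75 / 4 = 1.1875

1.1875


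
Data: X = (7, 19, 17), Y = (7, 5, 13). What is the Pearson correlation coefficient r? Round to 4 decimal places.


r = sum((xi-xbar)(yi-ybar)) / sqrt(sum((xi-xbar)^2) * sum((yi-ybar)^2))
n = 3, xbar = 43/3 ≈ 14.333333, ybar = 25/3 ≈ 8.333333
Sxy = sum((xi-xbar)(yi-ybar)) = 20/3 ≈ 6.666667
Sxx = sum((xi-xbar)^2) = 248/3 ≈ 82.666667
Syy = sum((yi-ybar)^2) = 104/3 ≈ 34.666667
sqrt(Sxx*Syy) ≈ 53.532960
r = Sxy / sqrt(Sxx*Syy) = 6.666667 / 53.532960 ≈ 0.124534

0.1245


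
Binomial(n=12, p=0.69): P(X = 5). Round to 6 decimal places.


P = C(n,k) * p^k * (1-p)^(n-k)
C(12,5) = 792
p^k = 0.69^5 ≈ 0.1564031
(1-p)^(n-k) = 0.31^7 ≈ 0.0002751261
P = 792 * 0.1564031 * 0.0002751261 ≈ 0.034080

0.034080


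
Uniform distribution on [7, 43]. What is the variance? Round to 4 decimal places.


Var = (b-a)^2 / 12
(b-a)^2 = (43 - 7)^2 = 1296
Var = 1296/12 = 108

108.0000


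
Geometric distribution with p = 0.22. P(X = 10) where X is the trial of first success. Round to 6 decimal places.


P = (1-p)^(k-1) * p
(1-p)^(k-1) = 0.78^9 ≈ 0.1068689
P = 0.1068689 * 0.22 ≈ 0.02351116

0.023511


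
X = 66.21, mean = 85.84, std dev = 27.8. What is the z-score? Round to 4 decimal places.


z = (X - mu) / sigma
X - mu = 66.21 - 85.84 = -19.63
z = -19.63 / 27.8 = -1963/2780 ≈ -0.706115

-0.7061


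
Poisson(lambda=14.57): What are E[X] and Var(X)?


E[X] = Var(X) = lambda = 14.57

14.57, 14.57


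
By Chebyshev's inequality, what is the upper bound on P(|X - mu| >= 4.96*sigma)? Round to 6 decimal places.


P <= 1/k^2
k^2 = 4.96^2 = 24.6016
1/k^2 = 1 / 24.6016 ≈ 0.04064776

0.040648


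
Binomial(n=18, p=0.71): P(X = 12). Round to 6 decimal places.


P = C(n,k) * p^k * (1-p)^(n-k)
C(18,12) = 18564
p^k = 0.71^12 ≈ 0.01640968
(1-p)^(n-k) = 0.29^6 ≈ 0.0005948233
P = 18564 * 0.01640968 * 0.0005948233 ≈ 0.181201

0.181201


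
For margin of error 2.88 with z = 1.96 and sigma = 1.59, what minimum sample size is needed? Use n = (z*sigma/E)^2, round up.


z*sigma/E = 1.96 * 1.59 / 2.88 = 2597/2400 ≈ 1.082083
(z*sigma/E)^2 ≈ 1.170904
round up: n = 2

2


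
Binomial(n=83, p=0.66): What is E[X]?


E[X] = n*p = 83 * 0.66 = 54.78

54.78


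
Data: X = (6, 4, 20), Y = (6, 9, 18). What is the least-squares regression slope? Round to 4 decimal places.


b = sum((xi-xbar)(yi-ybar)) / sum((xi-xbar)^2)
n = 3, xbar = 30/3 = 10, ybar = 33/3 = 11
Sxy = sum((xi-xbar)(yi-ybar)) = 102
Sxx = sum((xi-xbar)^2) = 152
b = Sxy / Sxx = 51/76 ≈ 0.671053

0.6711


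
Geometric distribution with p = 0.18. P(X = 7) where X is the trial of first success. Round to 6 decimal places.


P = (1-p)^(k-1) * p
(1-p)^(k-1) = 0.82^6 ≈ 0.3040067
P = 0.3040067 * 0.18 ≈ 0.05472120

0.054721


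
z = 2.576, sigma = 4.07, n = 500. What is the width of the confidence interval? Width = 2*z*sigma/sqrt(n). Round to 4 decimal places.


width = 2*z*sigma/sqrt(n)
2*z*sigma = 2 * 2.576 * 4.07 = 20.96864
sqrt(500) ≈ 22.360680
width = 20.96864 / 22.360680 ≈ 0.937746

0.9377


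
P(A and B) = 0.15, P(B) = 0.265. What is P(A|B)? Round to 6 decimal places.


P(A|B) = P(A and B) / P(B) = 0.15 / 0.265 = 30/53 ≈ 0.56603774

0.566038


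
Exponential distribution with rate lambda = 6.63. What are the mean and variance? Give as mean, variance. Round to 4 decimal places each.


mean = 1/lam, var = 1/lam^2
mean = 1 / 6.63 = 100/663 ≈ 0.150830
lam^2 = 6.63^2 = 43.9569
var = 1 / 43.9569 ≈ 0.022750

0.1508, 0.0227


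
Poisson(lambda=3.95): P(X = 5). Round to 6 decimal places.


P = e^(-lam) * lam^k / k!
e^(-3.95) ≈ 0.01925470
lam^k = 3.95^5 ≈ 961.580125
k! = 5! = 120
P = 0.01925470 * 961.580125 / 120 ≈ 0.154291

0.154291


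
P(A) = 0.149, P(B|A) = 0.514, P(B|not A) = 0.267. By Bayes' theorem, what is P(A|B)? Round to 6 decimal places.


P(A|B) = P(B|A)*P(A) / P(B), P(B) = P(B|A)*P(A) + P(B|not A)*P(not A)
P(B|A)*P(A) = 0.514 * 0.149 = 0.076586
P(B|not A)*P(not A) = 0.267 * 0.851 = 0.227217
P(B) = 0.076586 + 0.227217 = 0.303803
P(A|B) = 0.076586 / 0.303803 ≈ 0.25209099

0.252091


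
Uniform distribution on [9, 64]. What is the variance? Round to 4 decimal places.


Var = (b-a)^2 / 12
(b-a)^2 = (64 - 9)^2 = 3025
Var = 3025/12 ≈ 252.083333

252.0833


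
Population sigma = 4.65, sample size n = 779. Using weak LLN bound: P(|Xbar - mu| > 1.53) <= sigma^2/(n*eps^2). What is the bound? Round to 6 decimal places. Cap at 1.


bound = min(1, sigma^2/(n*eps^2))
sigma^2 = 4.65^2 = 21.6225
n*eps^2 = 779 * 1.53^2 = 779 * 2.3409 = 1823.5611
sigma^2/(n*eps^2) = 21.6225 / 1823.5611 ≈ 0.01185729

0.011857


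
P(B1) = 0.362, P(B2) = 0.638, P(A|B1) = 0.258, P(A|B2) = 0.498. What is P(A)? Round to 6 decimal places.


P(A) = P(A|B1)*P(B1) + P(A|B2)*P(B2)
P(A|B1)*P(B1) = 0.258 * 0.362 = 0.093396
P(A|B2)*P(B2) = 0.498 * 0.638 = 0.317724
P(A) = 0.093396 + 0.317724 = 0.41112

0.411120


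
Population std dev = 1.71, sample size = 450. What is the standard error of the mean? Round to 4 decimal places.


SE = sigma / sqrt(n)
sqrt(450) ≈ 21.213203
SE = 1.71 / 21.213203 ≈ 0.080610

0.0806


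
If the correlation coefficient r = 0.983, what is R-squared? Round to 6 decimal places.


R^2 = r^2 = (0.983)^2 = 0.966289

0.966289


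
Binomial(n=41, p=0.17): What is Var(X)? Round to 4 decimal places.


Var = n*p*(1-p) = 41 * 0.17 * 0.83 = 5.7851

5.7851


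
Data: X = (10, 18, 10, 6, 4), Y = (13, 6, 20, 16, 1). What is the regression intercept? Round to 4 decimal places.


a = ybar - b*xbar, where b = sum((xi-xbar)(yi-ybar)) / sum((xi-xbar)^2)
n = 5, xbar = 48/5 = 9.6, ybar = 56/5 = 11.2
Sxy = sum((xi-xbar)(yi-ybar)) = 0.4
Sxx = sum((xi-xbar)^2) = 115.2
b = Sxy / Sxx = 1/288 ≈ 0.003472
a = 11.2 - 0.003472 * 9.6 = 67/6 ≈ 11.166667

11.1667


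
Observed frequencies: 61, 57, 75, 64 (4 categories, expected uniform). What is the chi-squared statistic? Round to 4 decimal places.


chi2 = sum((O-E)^2/E), E = total/4
total = 257, E = 257/4 = 64.25
(61 - 64.25)^2 / 64.25 = 10.5625 / 64.25 = 169/1028 ≈ 0.164397
(57 - 64.25)^2 / 64.25 = 52.5625 / 64.25 = 841/1028 ≈ 0.818093
(75 - 64.25)^2 / 64.25 = 115.5625 / 64.25 = 1849/1028 ≈ 1.798638
(64 - 64.25)^2 / 64.25 = 0.0625 / 64.25 = 1/1028 ≈ 0.000973
chi2 = 715/257 ≈ 2.782101

2.7821


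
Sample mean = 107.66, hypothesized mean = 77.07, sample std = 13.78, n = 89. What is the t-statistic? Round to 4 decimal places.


t = (xbar - mu0) / (s/sqrt(n))
xbar - mu0 = 107.66 - 77.07 = 30.59
sqrt(89) ≈ 9.43398113
s/sqrt(n) = 13.78 / 9.43398113 ≈ 1.46067708
t = 30.59 / 1.46067708 ≈ 20.942343

20.9423


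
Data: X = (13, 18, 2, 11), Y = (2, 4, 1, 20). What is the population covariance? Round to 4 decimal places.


Cov = (1/n)*sum((xi-xbar)(yi-ybar))
n = 4, xbar = 44/4 = 11, ybar = 27/4 = 6.75
sum((xi-xbar)(yi-ybar)) = 23
Cov = 23 / 4 = 5.75

5.7500


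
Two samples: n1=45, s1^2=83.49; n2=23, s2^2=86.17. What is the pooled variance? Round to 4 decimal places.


sp^2 = ((n1-1)*s1^2 + (n2-1)*s2^2)/(n1+n2-2)
(n1-1)*s1^2 = 44 * 83.49 = 3673.56
(n2-1)*s2^2 = 22 * 86.17 = 1895.74
numerator = 3673.56 + 1895.74 = 5569.3
n1+n2-2 = 66
sp^2 = 5569.3 / 66 = 5063/60 ≈ 84.383333

84.3833


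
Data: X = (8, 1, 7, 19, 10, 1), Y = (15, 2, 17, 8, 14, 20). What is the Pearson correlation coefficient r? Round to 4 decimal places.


r = sum((xi-xbar)(yi-ybar)) / sqrt(sum((xi-xbar)^2) * sum((yi-ybar)^2))
n = 6, xbar = 46/6 = 23/3 ≈ 7.666667, ybar = 76/6 = 38/3 ≈ 12.666667
Sxy = sum((xi-xbar)(yi-ybar)) = -89/3 ≈ -29.666667
Sxx = sum((xi-xbar)^2) = 670/3 ≈ 223.333333
Syy = sum((yi-ybar)^2) = 646/3 ≈ 215.333333
sqrt(Sxx*Syy) ≈ 219.296856
r = Sxy / sqrt(Sxx*Syy) = -29.666667 / 219.296856 ≈ -0.135281

-0.1353


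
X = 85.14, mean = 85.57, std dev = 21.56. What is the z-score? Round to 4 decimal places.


z = (X - mu) / sigma
X - mu = 85.14 - 85.57 = -0.43
z = -0.43 / 21.56 = -43/2156 ≈ -0.019944

-0.0199


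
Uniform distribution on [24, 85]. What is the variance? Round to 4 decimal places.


Var = (b-a)^2 / 12
(b-a)^2 = (85 - 24)^2 = 3721
Var = 3721/12 ≈ 310.083333

310.0833


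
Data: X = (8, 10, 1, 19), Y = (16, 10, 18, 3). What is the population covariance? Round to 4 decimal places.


Cov = (1/n)*sum((xi-xbar)(yi-ybar))
n = 4, xbar = 38/4 = 9.5, ybar = 47/4 = 11.75
sum((xi-xbar)(yi-ybar)) = -143.5
Cov = -143.5 / 4 = -35.875

-35.8750


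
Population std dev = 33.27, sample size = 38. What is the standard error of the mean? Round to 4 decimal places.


SE = sigma / sqrt(n)
sqrt(38) ≈ 6.164414
SE = 33.27 / 6.164414 ≈ 5.397107

5.3971


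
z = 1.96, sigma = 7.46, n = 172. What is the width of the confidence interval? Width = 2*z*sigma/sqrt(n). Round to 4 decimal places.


width = 2*z*sigma/sqrt(n)
2*z*sigma = 2 * 1.96 * 7.46 = 29.2432
sqrt(172) ≈ 13.114877
width = 29.2432 / 13.114877 ≈ 2.229773

2.2298


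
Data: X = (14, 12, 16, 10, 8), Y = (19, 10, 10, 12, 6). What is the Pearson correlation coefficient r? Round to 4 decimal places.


r = sum((xi-xbar)(yi-ybar)) / sqrt(sum((xi-xbar)^2) * sum((yi-ybar)^2))
n = 5, xbar = 60/5 = 12, ybar = 57/5 = 11.4
Sxy = sum((xi-xbar)(yi-ybar)) = 30
Sxx = sum((xi-xbar)^2) = 40
Syy = sum((yi-ybar)^2) = 91.2
sqrt(Sxx*Syy) ≈ 60.398675
r = Sxy / sqrt(Sxx*Syy) = 30 / 60.398675 ≈ 0.496700

0.4967


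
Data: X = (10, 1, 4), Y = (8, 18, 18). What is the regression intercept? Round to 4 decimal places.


a = ybar - b*xbar, where b = sum((xi-xbar)(yi-ybar)) / sum((xi-xbar)^2)
n = 3, xbar = 15/3 = 5, ybar = 44/3 ≈ 14.666667
Sxy = sum((xi-xbar)(yi-ybar)) = -50
Sxx = sum((xi-xbar)^2) = 42
b = Sxy / Sxx = -25/21 ≈ -1.190476
a = 14.666667 - (-1.190476) * 5 = 433/21 ≈ 20.619048

20.6190


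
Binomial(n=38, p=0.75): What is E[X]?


E[X] = n*p = 38 * 0.75 = 28.5

28.5


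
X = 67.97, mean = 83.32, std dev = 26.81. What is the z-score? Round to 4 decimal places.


z = (X - mu) / sigma
X - mu = 67.97 - 83.32 = -15.35
z = -15.35 / 26.81 = -1535/2681 ≈ -0.572548

-0.5725


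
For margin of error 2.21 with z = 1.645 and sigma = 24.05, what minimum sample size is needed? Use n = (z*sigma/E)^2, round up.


z*sigma/E = 1.645 * 24.05 / 2.21 = 12173/680 ≈ 17.901471
(z*sigma/E)^2 ≈ 320.462649
round up: n = 321

321


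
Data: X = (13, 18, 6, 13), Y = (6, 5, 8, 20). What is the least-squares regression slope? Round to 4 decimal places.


b = sum((xi-xbar)(yi-ybar)) / sum((xi-xbar)^2)
n = 4, xbar = 50/4 = 12.5, ybar = 39/4 = 9.75
Sxy = sum((xi-xbar)(yi-ybar)) = -11.5
Sxx = sum((xi-xbar)^2) = 73
b = Sxy / Sxx = -23/146 ≈ -0.157534

-0.1575


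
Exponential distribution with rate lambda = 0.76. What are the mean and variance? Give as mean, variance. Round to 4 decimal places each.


mean = 1/lam, var = 1/lam^2
mean = 1 / 0.76 = 25/19 ≈ 1.315789
lam^2 = 0.76^2 = 0.5776
var = 1 / 0.5776 = 625/361 ≈ 1.731302

1.3158, 1.7313


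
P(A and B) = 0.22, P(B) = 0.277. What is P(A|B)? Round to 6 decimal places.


P(A|B) = P(A and B) / P(B) = 0.22 / 0.277 = 220/277 ≈ 0.79422383

0.794224


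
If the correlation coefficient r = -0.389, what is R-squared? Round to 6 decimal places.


R^2 = r^2 = (-0.389)^2 = 0.151321

0.151321


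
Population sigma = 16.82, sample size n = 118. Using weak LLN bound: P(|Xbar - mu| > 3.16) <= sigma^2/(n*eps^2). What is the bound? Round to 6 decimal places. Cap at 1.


bound = min(1, sigma^2/(n*eps^2))
sigma^2 = 16.82^2 = 282.9124
n*eps^2 = 118 * 3.16^2 = 118 * 9.9856 = 1178.3008
sigma^2/(n*eps^2) = 282.9124 / 1178.3008 ≈ 0.24010202

0.240102


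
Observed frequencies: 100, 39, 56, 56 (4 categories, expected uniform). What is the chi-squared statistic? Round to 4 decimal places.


chi2 = sum((O-E)^2/E), E = total/4
total = 251, E = 251/4 = 62.75
(100 - 62.75)^2 / 62.75 = 1387.5625 / 62.75 = 22201/1004 ≈ 22.112550
(39 - 62.75)^2 / 62.75 = 564.0625 / 62.75 = 9025/1004 ≈ 8.989044
(56 - 62.75)^2 / 62.75 = 45.5625 / 62.75 = 729/1004 ≈ 0.726096
(56 - 62.75)^2 / 62.75 = 45.5625 / 62.75 = 729/1004 ≈ 0.726096
chi2 = 8171/251 ≈ 32.553785

32.5538


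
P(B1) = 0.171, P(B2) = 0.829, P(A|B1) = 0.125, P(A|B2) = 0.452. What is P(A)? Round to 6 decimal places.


P(A) = P(A|B1)*P(B1) + P(A|B2)*P(B2)
P(A|B1)*P(B1) = 0.125 * 0.171 = 0.021375
P(A|B2)*P(B2) = 0.452 * 0.829 = 0.374708
P(A) = 0.021375 + 0.374708 = 0.396083

0.396083


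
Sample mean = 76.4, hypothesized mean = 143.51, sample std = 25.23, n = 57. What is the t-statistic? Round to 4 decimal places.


t = (xbar - mu0) / (s/sqrt(n))
xbar - mu0 = 76.4 - 143.51 = -67.11
sqrt(57) ≈ 7.54983444
s/sqrt(n) = 25.23 / 7.54983444 ≈ 3.34179514
t = -67.11 / 3.34179514 ≈ -20.082021

-20.0820


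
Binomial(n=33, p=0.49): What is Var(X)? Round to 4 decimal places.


Var = n*p*(1-p) = 33 * 0.49 * 0.51 = 8.2467

8.2467


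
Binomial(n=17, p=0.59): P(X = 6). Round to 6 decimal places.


P = C(n,k) * p^k * (1-p)^(n-k)
C(17,6) = 12376
p^k = 0.59^6 ≈ 0.04218053
(1-p)^(n-k) = 0.41^11 ≈ 0.00005503290
P = 12376 * 0.04218053 * 0.00005503290 ≈ 0.028729

0.028729


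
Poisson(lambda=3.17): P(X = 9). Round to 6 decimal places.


P = e^(-lam) * lam^k / k!
e^(-3.17) ≈ 0.04200360
lam^k = 3.17^9 ≈ 32324.614926
k! = 9! = 362880
P = 0.04200360 * 32324.614926 / 362880 ≈ 0.003742

0.003742


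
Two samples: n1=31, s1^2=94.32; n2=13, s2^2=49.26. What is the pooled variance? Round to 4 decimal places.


sp^2 = ((n1-1)*s1^2 + (n2-1)*s2^2)/(n1+n2-2)
(n1-1)*s1^2 = 30 * 94.32 = 2829.6
(n2-1)*s2^2 = 12 * 49.26 = 591.12
numerator = 2829.6 + 591.12 = 3420.72
n1+n2-2 = 42
sp^2 = 3420.72 / 42 = 14253/175 ≈ 81.445714

81.4457


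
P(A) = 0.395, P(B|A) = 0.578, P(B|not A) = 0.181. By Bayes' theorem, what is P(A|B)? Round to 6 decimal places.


P(A|B) = P(B|A)*P(A) / P(B), P(B) = P(B|A)*P(A) + P(B|not A)*P(not A)
P(B|A)*P(A) = 0.578 * 0.395 = 0.22831
P(B|not A)*P(not A) = 0.181 * 0.605 = 0.109505
P(B) = 0.22831 + 0.109505 = 0.337815
P(A|B) = 0.22831 / 0.337815 ≈ 0.67584329

0.675843


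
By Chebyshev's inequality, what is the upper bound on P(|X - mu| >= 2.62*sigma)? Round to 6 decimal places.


P <= 1/k^2
k^2 = 2.62^2 = 6.8644
1/k^2 = 1 / 6.8644 ≈ 0.14567916

0.145679


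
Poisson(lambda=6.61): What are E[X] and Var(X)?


E[X] = Var(X) = lambda = 6.61

6.61, 6.61


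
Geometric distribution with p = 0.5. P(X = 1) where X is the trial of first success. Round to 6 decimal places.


P = (1-p)^(k-1) * p
(1-p)^(k-1) = 0.5^0 = 1
P = 1 * 0.5 = 0.5

0.500000


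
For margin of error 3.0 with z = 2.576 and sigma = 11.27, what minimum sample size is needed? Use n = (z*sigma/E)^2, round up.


z*sigma/E = 2.576 * 11.27 / 3.0 ≈ 9.677173
(z*sigma/E)^2 ≈ 93.647684
round up: n = 94

94


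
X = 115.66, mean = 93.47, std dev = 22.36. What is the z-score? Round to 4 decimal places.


z = (X - mu) / sigma
X - mu = 115.66 - 93.47 = 22.19
z = 22.19 / 22.36 = 2219/2236 ≈ 0.992397

0.9924


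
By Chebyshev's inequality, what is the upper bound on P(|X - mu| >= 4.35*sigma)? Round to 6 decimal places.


P <= 1/k^2
k^2 = 4.35^2 = 18.9225
1/k^2 = 1 / 18.9225 = 400/7569 ≈ 0.05284714

0.052847


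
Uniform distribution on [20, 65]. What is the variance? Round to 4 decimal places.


Var = (b-a)^2 / 12
(b-a)^2 = (65 - 20)^2 = 2025
Var = 2025/12 = 168.75

168.7500


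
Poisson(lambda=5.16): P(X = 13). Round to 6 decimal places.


P = e^(-lam) * lam^k / k!
e^(-5.16) ≈ 0.005741700
lam^k = 5.16^13 ≈ 1838425863.448264
k! = 13! = 6227020800
P = 0.005741700 * 1838425863.448264 / 6227020800 ≈ 0.001695

0.001695


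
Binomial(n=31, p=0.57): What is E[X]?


E[X] = n*p = 31 * 0.57 = 17.67

17.67


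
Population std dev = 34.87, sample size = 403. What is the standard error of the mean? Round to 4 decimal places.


SE = sigma / sqrt(n)
sqrt(403) ≈ 20.074860
SE = 34.87 / 20.074860 ≈ 1.736998

1.7370


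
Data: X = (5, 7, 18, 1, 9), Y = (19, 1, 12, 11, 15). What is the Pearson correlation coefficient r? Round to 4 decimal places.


r = sum((xi-xbar)(yi-ybar)) / sqrt(sum((xi-xbar)^2) * sum((yi-ybar)^2))
n = 5, xbar = 40/5 = 8, ybar = 58/5 = 11.6
Sxy = sum((xi-xbar)(yi-ybar)) = 0
Sxx = sum((xi-xbar)^2) = 160
Syy = sum((yi-ybar)^2) = 179.2
sqrt(Sxx*Syy) ≈ 169.328084
r = Sxy / sqrt(Sxx*Syy) = 0 / 169.328084 ≈ 0.000000

0.0000


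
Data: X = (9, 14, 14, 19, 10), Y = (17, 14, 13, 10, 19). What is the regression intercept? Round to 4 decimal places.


a = ybar - b*xbar, where b = sum((xi-xbar)(yi-ybar)) / sum((xi-xbar)^2)
n = 5, xbar = 66/5 = 13.2, ybar = 73/5 = 14.6
Sxy = sum((xi-xbar)(yi-ybar)) = -52.6
Sxx = sum((xi-xbar)^2) = 62.8
b = Sxy / Sxx = -263/314 ≈ -0.837580
a = 14.6 - (-0.837580) * 13.2 = 4028/157 ≈ 25.656051

25.6561


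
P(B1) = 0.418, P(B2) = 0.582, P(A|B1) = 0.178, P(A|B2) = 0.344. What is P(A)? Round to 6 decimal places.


P(A) = P(A|B1)*P(B1) + P(A|B2)*P(B2)
P(A|B1)*P(B1) = 0.178 * 0.418 = 0.074404
P(A|B2)*P(B2) = 0.344 * 0.582 = 0.200208
P(A) = 0.074404 + 0.200208 = 0.274612

0.274612


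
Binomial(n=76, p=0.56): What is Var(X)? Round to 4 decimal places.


Var = n*p*(1-p) = 76 * 0.56 * 0.44 = 18.7264

18.7264


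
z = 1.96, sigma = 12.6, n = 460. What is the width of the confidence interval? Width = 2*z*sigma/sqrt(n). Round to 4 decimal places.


width = 2*z*sigma/sqrt(n)
2*z*sigma = 2 * 1.96 * 12.6 = 49.392
sqrt(460) ≈ 21.447611
width = 49.392 / 21.447611 ≈ 2.302914

2.3029


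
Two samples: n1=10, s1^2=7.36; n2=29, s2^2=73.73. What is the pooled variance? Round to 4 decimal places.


sp^2 = ((n1-1)*s1^2 + (n2-1)*s2^2)/(n1+n2-2)
(n1-1)*s1^2 = 9 * 7.36 = 66.24
(n2-1)*s2^2 = 28 * 73.73 = 2064.44
numerator = 66.24 + 2064.44 = 2130.68
n1+n2-2 = 37
sp^2 = 2130.68 / 37 = 53267/925 ≈ 57.585946

57.5859


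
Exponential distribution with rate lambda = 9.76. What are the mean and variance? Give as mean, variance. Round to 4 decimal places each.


mean = 1/lam, var = 1/lam^2
mean = 1 / 9.76 = 25/244 ≈ 0.102459
lam^2 = 9.76^2 = 95.2576
var = 1 / 95.2576 ≈ 0.010498

0.1025, 0.0105


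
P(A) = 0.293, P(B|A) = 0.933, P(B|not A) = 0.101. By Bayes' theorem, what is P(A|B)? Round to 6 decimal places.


P(A|B) = P(B|A)*P(A) / P(B), P(B) = P(B|A)*P(A) + P(B|not A)*P(not A)
P(B|A)*P(A) = 0.933 * 0.293 = 0.273369
P(B|not A)*P(not A) = 0.101 * 0.707 = 0.071407
P(B) = 0.273369 + 0.071407 = 0.344776
P(A|B) = 0.273369 / 0.344776 ≈ 0.79288872

0.792889


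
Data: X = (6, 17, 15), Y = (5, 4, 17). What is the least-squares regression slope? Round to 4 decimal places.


b = sum((xi-xbar)(yi-ybar)) / sum((xi-xbar)^2)
n = 3, xbar = 38/3 ≈ 12.666667, ybar = 26/3 ≈ 8.666667
Sxy = sum((xi-xbar)(yi-ybar)) = 71/3 ≈ 23.666667
Sxx = sum((xi-xbar)^2) = 206/3 ≈ 68.666667
b = Sxy / Sxx = 71/206 ≈ 0.344660

0.3447


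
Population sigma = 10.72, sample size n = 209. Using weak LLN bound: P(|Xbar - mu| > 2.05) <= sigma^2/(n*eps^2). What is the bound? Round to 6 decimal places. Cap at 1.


bound = min(1, sigma^2/(n*eps^2))
sigma^2 = 10.72^2 = 114.9184
n*eps^2 = 209 * 2.05^2 = 209 * 4.2025 = 878.3225
sigma^2/(n*eps^2) = 114.9184 / 878.3225 ≈ 0.13083850

0.130839


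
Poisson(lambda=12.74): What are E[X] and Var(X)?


E[X] = Var(X) = lambda = 12.74

12.74, 12.74


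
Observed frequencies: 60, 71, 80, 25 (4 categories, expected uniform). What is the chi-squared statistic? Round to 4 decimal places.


chi2 = sum((O-E)^2/E), E = total/4
total = 236, E = 236/4 = 59
(60 - 59)^2 / 59 = 1 / 59 = 1/59 ≈ 0.016949
(71 - 59)^2 / 59 = 144 / 59 = 144/59 ≈ 2.440678
(80 - 59)^2 / 59 = 441 / 59 = 441/59 ≈ 7.474576
(25 - 59)^2 / 59 = 1156 / 59 = 1156/59 ≈ 19.593220
chi2 = 1742/59 ≈ 29.525424

29.5254


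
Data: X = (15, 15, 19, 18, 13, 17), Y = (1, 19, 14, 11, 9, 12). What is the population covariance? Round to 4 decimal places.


Cov = (1/n)*sum((xi-xbar)(yi-ybar))
n = 6, xbar = 97/6 ≈ 16.166667, ybar = 66/6 = 11
sum((xi-xbar)(yi-ybar)) = 18
Cov = 18 / 6 = 3

3.0000


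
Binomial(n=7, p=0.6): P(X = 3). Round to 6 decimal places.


P = C(n,k) * p^k * (1-p)^(n-k)
C(7,3) = 35
p^k = 0.6^3 = 0.216
(1-p)^(n-k) = 0.4^4 = 0.0256
P = 35 * 0.216 * 0.0256 = 0.193536

0.193536


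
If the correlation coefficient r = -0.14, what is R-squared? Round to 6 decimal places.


R^2 = r^2 = (-0.14)^2 = 0.0196

0.019600


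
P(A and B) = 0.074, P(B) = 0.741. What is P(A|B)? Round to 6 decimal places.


P(A|B) = P(A and B) / P(B) = 0.074 / 0.741 = 74/741 ≈ 0.09986505

0.099865


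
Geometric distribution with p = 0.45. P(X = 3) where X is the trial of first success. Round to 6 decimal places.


P = (1-p)^(k-1) * p
(1-p)^(k-1) = 0.55^2 = 0.3025
P = 0.3025 * 0.45 = 0.136125

0.136125


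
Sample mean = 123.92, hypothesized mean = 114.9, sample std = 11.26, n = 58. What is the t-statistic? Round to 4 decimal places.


t = (xbar - mu0) / (s/sqrt(n))
xbar - mu0 = 123.92 - 114.9 = 9.02
sqrt(58) ≈ 7.61577311
s/sqrt(n) = 11.26 / 7.61577311 ≈ 1.47851043
t = 9.02 / 1.47851043 ≈ 6.100735

6.1007


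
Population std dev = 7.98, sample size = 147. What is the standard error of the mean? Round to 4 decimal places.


SE = sigma / sqrt(n)
sqrt(147) ≈ 12.124356
SE = 7.98 / 12.124356 ≈ 0.658179

0.6582


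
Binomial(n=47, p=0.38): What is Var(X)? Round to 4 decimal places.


Var = n*p*(1-p) = 47 * 0.38 * 0.62 = 11.0732

11.0732


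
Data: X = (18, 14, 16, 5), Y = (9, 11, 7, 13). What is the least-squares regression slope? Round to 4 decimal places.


b = sum((xi-xbar)(yi-ybar)) / sum((xi-xbar)^2)
n = 4, xbar = 53/4 = 13.25, ybar = 40/4 = 10
Sxy = sum((xi-xbar)(yi-ybar)) = -37
Sxx = sum((xi-xbar)^2) = 98.75
b = Sxy / Sxx = -148/395 ≈ -0.374684

-0.3747


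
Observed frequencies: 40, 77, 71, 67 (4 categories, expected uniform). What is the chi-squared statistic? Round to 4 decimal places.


chi2 = sum((O-E)^2/E), E = total/4
total = 255, E = 255/4 = 63.75
(40 - 63.75)^2 / 63.75 = 564.0625 / 63.75 = 1805/204 ≈ 8.848039
(77 - 63.75)^2 / 63.75 = 175.5625 / 63.75 = 2809/1020 ≈ 2.753922
(71 - 63.75)^2 / 63.75 = 52.5625 / 63.75 = 841/1020 ≈ 0.824510
(67 - 63.75)^2 / 63.75 = 10.5625 / 63.75 = 169/1020 ≈ 0.165686
chi2 = 3211/255 ≈ 12.592157

12.5922


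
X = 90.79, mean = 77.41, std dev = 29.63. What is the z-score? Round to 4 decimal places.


z = (X - mu) / sigma
X - mu = 90.79 - 77.41 = 13.38
z = 13.38 / 29.63 = 1338/2963 ≈ 0.451569

0.4516


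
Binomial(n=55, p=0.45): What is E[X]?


E[X] = n*p = 55 * 0.45 = 24.75

24.75


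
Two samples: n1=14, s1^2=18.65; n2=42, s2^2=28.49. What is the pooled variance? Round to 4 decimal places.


sp^2 = ((n1-1)*s1^2 + (n2-1)*s2^2)/(n1+n2-2)
(n1-1)*s1^2 = 13 * 18.65 = 242.45
(n2-1)*s2^2 = 41 * 28.49 = 1168.09
numerator = 242.45 + 1168.09 = 1410.54
n1+n2-2 = 54
sp^2 = 1410.54 / 54 = 23509/900 ≈ 26.121111

26.1211


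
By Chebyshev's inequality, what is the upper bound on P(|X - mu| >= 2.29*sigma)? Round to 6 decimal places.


P <= 1/k^2
k^2 = 2.29^2 = 5.2441
1/k^2 = 1 / 5.2441 ≈ 0.19069049

0.190690


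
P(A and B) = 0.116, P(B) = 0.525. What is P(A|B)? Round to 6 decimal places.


P(A|B) = P(A and B) / P(B) = 0.116 / 0.525 = 116/525 ≈ 0.22095238

0.220952


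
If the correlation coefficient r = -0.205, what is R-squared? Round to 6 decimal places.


R^2 = r^2 = (-0.205)^2 = 0.042025

0.042025


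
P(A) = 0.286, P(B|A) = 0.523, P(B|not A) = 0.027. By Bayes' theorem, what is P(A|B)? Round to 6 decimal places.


P(A|B) = P(B|A)*P(A) / P(B), P(B) = P(B|A)*P(A) + P(B|not A)*P(not A)
P(B|A)*P(A) = 0.523 * 0.286 = 0.149578
P(B|not A)*P(not A) = 0.027 * 0.714 = 0.019278
P(B) = 0.149578 + 0.019278 = 0.168856
P(A|B) = 0.149578 / 0.168856 ≈ 0.88583171

0.885832


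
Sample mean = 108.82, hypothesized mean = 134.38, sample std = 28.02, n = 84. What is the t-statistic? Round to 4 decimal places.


t = (xbar - mu0) / (s/sqrt(n))
xbar - mu0 = 108.82 - 134.38 = -25.56
sqrt(84) ≈ 9.16515139
s/sqrt(n) = 28.02 / 9.16515139 ≈ 3.05723264
t = -25.56 / 3.05723264 ≈ -8.360502

-8.3605


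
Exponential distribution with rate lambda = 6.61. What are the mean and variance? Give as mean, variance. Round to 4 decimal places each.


mean = 1/lam, var = 1/lam^2
mean = 1 / 6.61 = 100/661 ≈ 0.151286
lam^2 = 6.61^2 = 43.6921
var = 1 / 43.6921 ≈ 0.022887

0.1513, 0.0229


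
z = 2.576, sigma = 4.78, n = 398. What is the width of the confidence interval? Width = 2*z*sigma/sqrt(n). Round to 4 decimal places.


width = 2*z*sigma/sqrt(n)
2*z*sigma = 2 * 2.576 * 4.78 = 24.62656
sqrt(398) ≈ 19.949937
width = 24.62656 / 19.949937 ≈ 1.234418

1.2344


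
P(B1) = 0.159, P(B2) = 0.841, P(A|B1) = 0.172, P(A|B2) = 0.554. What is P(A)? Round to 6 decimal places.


P(A) = P(A|B1)*P(B1) + P(A|B2)*P(B2)
P(A|B1)*P(B1) = 0.172 * 0.159 = 0.027348
P(A|B2)*P(B2) = 0.554 * 0.841 = 0.465914
P(A) = 0.027348 + 0.465914 = 0.493262

0.493262


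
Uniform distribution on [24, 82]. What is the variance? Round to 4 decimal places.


Var = (b-a)^2 / 12
(b-a)^2 = (82 - 24)^2 = 3364
Var = 3364/12 ≈ 280.333333

280.3333


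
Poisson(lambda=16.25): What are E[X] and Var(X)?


E[X] = Var(X) = lambda = 16.25

16.25, 16.25


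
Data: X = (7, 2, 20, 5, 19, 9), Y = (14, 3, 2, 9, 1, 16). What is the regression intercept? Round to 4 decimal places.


a = ybar - b*xbar, where b = sum((xi-xbar)(yi-ybar)) / sum((xi-xbar)^2)
n = 6, xbar = 62/6 = 31/3 ≈ 10.333333, ybar = 45/6 = 7.5
Sxy = sum((xi-xbar)(yi-ybar)) = -113
Sxx = sum((xi-xbar)^2) = 838/3 ≈ 279.333333
b = Sxy / Sxx = -339/838 ≈ -0.404535
a = 7.5 - (-0.404535) * 10.333333 = 4894/419 ≈ 11.680191

11.6802


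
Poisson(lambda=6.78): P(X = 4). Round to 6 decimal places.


P = e^(-lam) * lam^k / k!
e^(-6.78) ≈ 0.001136275
lam^k = 6.78^4 ≈ 2113.093799
k! = 4! = 24
P = 0.001136275 * 2113.093799 / 24 ≈ 0.100044

0.100044


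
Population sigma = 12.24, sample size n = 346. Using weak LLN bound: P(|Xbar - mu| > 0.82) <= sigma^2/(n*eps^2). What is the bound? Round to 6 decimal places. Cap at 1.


bound = min(1, sigma^2/(n*eps^2))
sigma^2 = 12.24^2 = 149.8176
n*eps^2 = 346 * 0.82^2 = 346 * 0.6724 = 232.6504
sigma^2/(n*eps^2) = 149.8176 / 232.6504 ≈ 0.64396021

0.643960


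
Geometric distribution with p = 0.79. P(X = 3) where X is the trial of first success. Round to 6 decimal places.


P = (1-p)^(k-1) * p
(1-p)^(k-1) = 0.21^2 = 0.0441
P = 0.0441 * 0.79 = 0.034839

0.034839


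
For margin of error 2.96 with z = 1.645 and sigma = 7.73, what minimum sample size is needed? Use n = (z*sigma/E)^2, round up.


z*sigma/E = 1.645 * 7.73 / 2.96 ≈ 4.295895
(z*sigma/E)^2 ≈ 18.454716
round up: n = 19

19


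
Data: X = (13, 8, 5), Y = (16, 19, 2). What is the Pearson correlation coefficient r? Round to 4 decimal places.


r = sum((xi-xbar)(yi-ybar)) / sqrt(sum((xi-xbar)^2) * sum((yi-ybar)^2))
n = 3, xbar = 26/3 ≈ 8.666667, ybar = 37/3 ≈ 12.333333
Sxy = sum((xi-xbar)(yi-ybar)) = 148/3 ≈ 49.333333
Sxx = sum((xi-xbar)^2) = 98/3 ≈ 32.666667
Syy = sum((yi-ybar)^2) = 494/3 ≈ 164.666667
sqrt(Sxx*Syy) ≈ 73.342424
r = Sxy / sqrt(Sxx*Syy) = 49.333333 / 73.342424 ≈ 0.672644

0.6726


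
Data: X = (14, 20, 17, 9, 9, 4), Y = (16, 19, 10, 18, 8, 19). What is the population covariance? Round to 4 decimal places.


Cov = (1/n)*sum((xi-xbar)(yi-ybar))
n = 6, xbar = 73/6 ≈ 12.166667, ybar = 90/6 = 15
sum((xi-xbar)(yi-ybar)) = -11
Cov = -11 / 6 = -11/6 ≈ -1.833333

-1.8333


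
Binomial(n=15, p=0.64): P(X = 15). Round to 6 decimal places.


P = C(n,k) * p^k * (1-p)^(n-k)
C(15,15) = 1
p^k = 0.64^15 ≈ 0.001237940
(1-p)^(n-k) = 0.36^0 = 1
P = 1 * 0.001237940 * 1 ≈ 0.001238

0.001238


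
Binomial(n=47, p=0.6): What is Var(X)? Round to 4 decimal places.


Var = n*p*(1-p) = 47 * 0.6 * 0.4 = 11.28

11.2800


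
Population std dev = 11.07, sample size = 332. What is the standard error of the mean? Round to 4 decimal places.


SE = sigma / sqrt(n)
sqrt(332) ≈ 18.220867
SE = 11.07 / 18.220867 ≈ 0.607545

0.6075
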